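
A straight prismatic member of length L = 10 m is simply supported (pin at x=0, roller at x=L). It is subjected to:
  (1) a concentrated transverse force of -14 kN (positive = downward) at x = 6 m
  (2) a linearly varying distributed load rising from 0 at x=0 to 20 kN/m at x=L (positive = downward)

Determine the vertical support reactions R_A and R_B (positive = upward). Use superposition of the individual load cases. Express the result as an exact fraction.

Load 1 — point force P=-14 kN at a=6 m (b=L-a=4):
  R_A = Pb/L = (-14)·4/10 = -28/5 kN
  R_B = Pa/L = (-14)·6/10 = -42/5 kN
Load 2 — triangular load w₀=20 kN/m (0→w₀ over full span):
  R_A = w₀L/6 = 20·10/6 = 100/3 kN
  R_B = w₀L/3 = 20·10/3 = 200/3 kN
Superposition: R_A = 416/15 kN, R_B = 874/15 kN

R_A = 416/15 kN, R_B = 874/15 kN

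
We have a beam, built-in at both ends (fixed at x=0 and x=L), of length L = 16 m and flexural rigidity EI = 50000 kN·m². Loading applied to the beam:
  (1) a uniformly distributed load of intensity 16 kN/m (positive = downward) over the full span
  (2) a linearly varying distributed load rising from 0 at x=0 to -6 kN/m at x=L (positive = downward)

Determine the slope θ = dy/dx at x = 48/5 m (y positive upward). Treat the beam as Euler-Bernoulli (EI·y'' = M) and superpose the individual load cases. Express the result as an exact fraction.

Load 1 — uniform load w=16 kN/m over full span:
  θ_1 = -wx(L-x)(L-2x)/(12EI) = -16·(48/5)·(16-(48/5))·(16-2·(48/5))/(12·50000) = 2048/390625 rad
Load 2 — triangular load w₀=-6 kN/m (0→w₀ over full span):
  θ_2 = -w₀(2x(L-x)(L-2x)(x+2L)+x²(L-x)²)/(120LEI) = -(-6)·(2·(48/5)·(16-(48/5))·(16-2·(48/5))·((48/5)+2·16)+(48/5)²·(16-(48/5))²)/(120·16·50000) = -1536/1953125 rad
Superposition: θ = Σ θ_i = 8704/1953125 rad ≈ 0.004456 rad

θ(48/5) = 8704/1953125 rad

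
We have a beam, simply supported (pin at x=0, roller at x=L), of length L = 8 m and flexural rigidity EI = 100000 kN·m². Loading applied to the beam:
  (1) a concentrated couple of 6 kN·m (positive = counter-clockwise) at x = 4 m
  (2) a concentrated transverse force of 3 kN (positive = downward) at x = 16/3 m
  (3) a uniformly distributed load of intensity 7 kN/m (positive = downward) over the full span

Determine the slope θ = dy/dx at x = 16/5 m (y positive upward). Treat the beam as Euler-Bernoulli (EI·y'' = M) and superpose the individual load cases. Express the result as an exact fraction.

θ(16/5) = -78847/168750000 rad

Load 1 — applied couple M₀=6 kN·m at a=4 m (b=L-a=4):
  θ_1 = (M₀x²/(2L)+C₁)/EI  [x≤a] with C₁=M₀(3b²-L²)/(6L)=-2 = (6·(16/5)²/(2·8)+(-2))/100000 = 23/1250000 rad
Load 2 — point force P=3 kN at a=16/3 m (b=L-a=8/3):
  θ_2 = -Pb(L²-b²-3x²)/(6LEI)  [x≤a] = -3·(8/3)·(8²-(8/3)²-3·(16/5)²)/(6·8·100000) = -92/2109375 rad
Load 3 — uniform load w=7 kN/m over full span:
  θ_3 = -w(L³-6Lx²+4x³)/(24EI) = -7·(8³-6·8·(16/5)²+4·(16/5)³)/(24·100000) = -518/1171875 rad
Superposition: θ = Σ θ_i = -78847/168750000 rad ≈ -0.000467 rad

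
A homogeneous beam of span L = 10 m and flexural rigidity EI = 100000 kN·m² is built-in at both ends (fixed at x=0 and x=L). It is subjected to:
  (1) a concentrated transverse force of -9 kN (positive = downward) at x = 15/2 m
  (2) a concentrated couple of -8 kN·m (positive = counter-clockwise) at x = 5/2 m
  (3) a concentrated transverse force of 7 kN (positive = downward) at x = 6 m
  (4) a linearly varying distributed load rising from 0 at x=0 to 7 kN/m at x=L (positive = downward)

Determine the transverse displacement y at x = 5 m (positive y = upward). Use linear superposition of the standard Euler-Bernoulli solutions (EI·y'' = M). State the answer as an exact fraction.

Load 1 — point force P=-9 kN at a=15/2 m (b=L-a=5/2):
  y_1 = -Pb²x²(3aL-(3a+b)x)/(6L³EI)  [x≤a] = -(-9)·(5/2)²·5²·(3·(15/2)·10-(3·(15/2)+(5/2))·5)/(6·10³·100000) = 3/12800 m
Load 2 — applied couple M₀=-8 kN·m at a=5/2 m (b=L-a=15/2):
  y_2 = (R_Ax³/6 - M_Ax²/2 - M₀(x-a)²/2)/EI  [x>a] with R_A=-9/10, M_A=3/2 = ((-9/10)·5³/6 - (3/2)·5²/2 - (-8)·(5-(5/2))²/2)/100000 = -1/8000 m
Load 3 — point force P=7 kN at a=6 m (b=L-a=4):
  y_3 = -Pb²x²(3aL-(3a+b)x)/(6L³EI)  [x≤a] = -7·4²·5²·(3·6·10-(3·6+4)·5)/(6·10³·100000) = -49/150000 m
Load 4 — triangular load w₀=7 kN/m (0→w₀ over full span):
  y_4 = -w₀x²(L-x)²(x+2L)/(120LEI) = -7·5²·(10-5)²·(5+2·10)/(120·10·100000) = -7/7680 m
Superposition: y = Σ y_i = -903/800000 m ≈ -0.001129 m

y(5) = -903/800000 m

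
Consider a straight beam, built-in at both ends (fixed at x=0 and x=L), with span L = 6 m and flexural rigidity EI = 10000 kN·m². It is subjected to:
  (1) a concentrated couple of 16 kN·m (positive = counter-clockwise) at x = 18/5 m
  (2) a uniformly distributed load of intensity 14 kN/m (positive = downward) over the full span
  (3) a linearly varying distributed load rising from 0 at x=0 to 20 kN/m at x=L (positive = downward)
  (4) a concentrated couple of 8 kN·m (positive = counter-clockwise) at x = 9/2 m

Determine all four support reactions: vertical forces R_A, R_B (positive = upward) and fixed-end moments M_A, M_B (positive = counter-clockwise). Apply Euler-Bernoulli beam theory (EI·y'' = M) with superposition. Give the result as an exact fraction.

R_A = 3267/50 kN, M_A = 3681/50 kN·m, R_B = 3933/50 kN, M_B = -3879/50 kN·m

Load 1 — applied couple M₀=16 kN·m at a=18/5 m (b=L-a=12/5):
  R_A = 6M₀ab/L³ = 6·16·(18/5)·(12/5)/6³ = 96/25 kN
  M_A = M₀b(2a-b)/L² = 16·(12/5)·(2·(18/5)-(12/5))/6² = 128/25 kN·m
  R_B = -6M₀ab/L³ = -6·16·(18/5)·(12/5)/6³ = -96/25 kN
  M_B = M₀a(2b-a)/L² = 16·(18/5)·(2·(12/5)-(18/5))/6² = 48/25 kN·m
Load 2 — uniform load w=14 kN/m over full span:
  R_A = wL/2 = 14·6/2 = 42 kN
  M_A = wL²/12 = 14·6²/12 = 42 kN·m
  R_B = wL/2 = 14·6/2 = 42 kN
  M_B = -wL²/12 = -14·6²/12 = -42 kN·m
Load 3 — triangular load w₀=20 kN/m (0→w₀ over full span):
  R_A = 3w₀L/20 = 3·20·6/20 = 18 kN
  M_A = w₀L²/30 = 20·6²/30 = 24 kN·m
  R_B = 7w₀L/20 = 7·20·6/20 = 42 kN
  M_B = -w₀L²/20 = -20·6²/20 = -36 kN·m
Load 4 — applied couple M₀=8 kN·m at a=9/2 m (b=L-a=3/2):
  R_A = 6M₀ab/L³ = 6·8·(9/2)·(3/2)/6³ = 3/2 kN
  M_A = M₀b(2a-b)/L² = 8·(3/2)·(2·(9/2)-(3/2))/6² = 5/2 kN·m
  R_B = -6M₀ab/L³ = -6·8·(9/2)·(3/2)/6³ = -3/2 kN
  M_B = M₀a(2b-a)/L² = 8·(9/2)·(2·(3/2)-(9/2))/6² = -3/2 kN·m
Superposition: R_A = 3267/50 kN, M_A = 3681/50 kN·m, R_B = 3933/50 kN, M_B = -3879/50 kN·m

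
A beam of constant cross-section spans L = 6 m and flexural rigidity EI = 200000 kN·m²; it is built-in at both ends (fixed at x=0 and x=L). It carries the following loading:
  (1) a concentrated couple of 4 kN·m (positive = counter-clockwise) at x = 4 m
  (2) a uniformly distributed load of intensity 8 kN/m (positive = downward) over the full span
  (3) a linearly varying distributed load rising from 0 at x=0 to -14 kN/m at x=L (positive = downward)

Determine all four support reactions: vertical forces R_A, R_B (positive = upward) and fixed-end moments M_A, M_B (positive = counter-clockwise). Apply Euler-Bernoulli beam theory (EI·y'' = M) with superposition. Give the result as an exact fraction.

R_A = 553/45 kN, M_A = 128/15 kN·m, R_B = -283/45 kN, M_B = 6/5 kN·m

Load 1 — applied couple M₀=4 kN·m at a=4 m (b=L-a=2):
  R_A = 6M₀ab/L³ = 6·4·4·2/6³ = 8/9 kN
  M_A = M₀b(2a-b)/L² = 4·2·(2·4-2)/6² = 4/3 kN·m
  R_B = -6M₀ab/L³ = -6·4·4·2/6³ = -8/9 kN
  M_B = M₀a(2b-a)/L² = 4·4·(2·2-4)/6² = 0 kN·m
Load 2 — uniform load w=8 kN/m over full span:
  R_A = wL/2 = 8·6/2 = 24 kN
  M_A = wL²/12 = 8·6²/12 = 24 kN·m
  R_B = wL/2 = 8·6/2 = 24 kN
  M_B = -wL²/12 = -8·6²/12 = -24 kN·m
Load 3 — triangular load w₀=-14 kN/m (0→w₀ over full span):
  R_A = 3w₀L/20 = 3·(-14)·6/20 = -63/5 kN
  M_A = w₀L²/30 = (-14)·6²/30 = -84/5 kN·m
  R_B = 7w₀L/20 = 7·(-14)·6/20 = -147/5 kN
  M_B = -w₀L²/20 = -(-14)·6²/20 = 126/5 kN·m
Superposition: R_A = 553/45 kN, M_A = 128/15 kN·m, R_B = -283/45 kN, M_B = 6/5 kN·m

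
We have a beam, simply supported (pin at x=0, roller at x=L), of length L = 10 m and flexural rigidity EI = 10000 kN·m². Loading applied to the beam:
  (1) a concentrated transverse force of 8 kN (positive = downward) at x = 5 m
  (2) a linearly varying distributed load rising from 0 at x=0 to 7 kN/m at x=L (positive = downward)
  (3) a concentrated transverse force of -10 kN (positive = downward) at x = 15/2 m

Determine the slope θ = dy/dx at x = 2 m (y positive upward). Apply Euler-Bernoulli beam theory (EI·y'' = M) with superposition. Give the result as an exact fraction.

θ(2) = -87251/7200000 rad

Load 1 — point force P=8 kN at a=5 m (b=L-a=5):
  θ_1 = -Pb(L²-b²-3x²)/(6LEI)  [x≤a] = -8·5·(10²-5²-3·2²)/(6·10·10000) = -21/5000 rad
Load 2 — triangular load w₀=7 kN/m (0→w₀ over full span):
  θ_2 = -w₀(7L⁴-30L²x²+15x⁴)/(360LEI) = -7·(7·10⁴-30·10²·2²+15·2⁴)/(360·10·10000) = -637/56250 rad
Load 3 — point force P=-10 kN at a=15/2 m (b=L-a=5/2):
  θ_3 = -Pb(L²-b²-3x²)/(6LEI)  [x≤a] = -(-10)·(5/2)·(10²-(5/2)²-3·2²)/(6·10·10000) = 109/32000 rad
Superposition: θ = Σ θ_i = -87251/7200000 rad ≈ -0.012118 rad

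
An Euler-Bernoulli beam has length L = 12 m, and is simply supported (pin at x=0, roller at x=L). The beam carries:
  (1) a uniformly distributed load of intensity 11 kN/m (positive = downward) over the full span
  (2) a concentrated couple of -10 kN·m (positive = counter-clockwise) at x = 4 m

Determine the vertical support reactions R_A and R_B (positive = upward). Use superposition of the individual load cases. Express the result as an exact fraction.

Load 1 — uniform load w=11 kN/m over full span:
  R_A = wL/2 = 11·12/2 = 66 kN
  R_B = wL/2 = 11·12/2 = 66 kN
Load 2 — applied couple M₀=-10 kN·m at a=4 m (b=L-a=8):
  R_A = M₀/L = (-10)/12 = -5/6 kN
  R_B = -M₀/L = -(-10)/12 = 5/6 kN
Superposition: R_A = 391/6 kN, R_B = 401/6 kN

R_A = 391/6 kN, R_B = 401/6 kN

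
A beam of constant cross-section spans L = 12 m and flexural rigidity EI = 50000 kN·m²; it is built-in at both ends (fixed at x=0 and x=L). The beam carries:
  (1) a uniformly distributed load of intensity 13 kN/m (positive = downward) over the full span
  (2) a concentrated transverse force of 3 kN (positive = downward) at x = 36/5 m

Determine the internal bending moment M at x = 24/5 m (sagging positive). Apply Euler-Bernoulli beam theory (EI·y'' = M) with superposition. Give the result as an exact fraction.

M(24/5) = 43908/625 kN·m

Load 1 — uniform load w=13 kN/m over full span:
  M_1 = wLx/2 - wL²/12 - wx²/2 = 13·12·(24/5)/2 - 13·12²/12 - 13·(24/5)²/2 = 1716/25 kN·m
Load 2 — point force P=3 kN at a=36/5 m (b=L-a=24/5):
  M_2 = Pb²(3a+b)x/L³ - Pab²/L²  [x≤a] = 3·(24/5)²·(3·(36/5)+(24/5))·(24/5)/12³ - 3·(36/5)·(24/5)²/12² = 1008/625 kN·m
Superposition: M = Σ M_i = 43908/625 kN·m ≈ 70.252800 kN·m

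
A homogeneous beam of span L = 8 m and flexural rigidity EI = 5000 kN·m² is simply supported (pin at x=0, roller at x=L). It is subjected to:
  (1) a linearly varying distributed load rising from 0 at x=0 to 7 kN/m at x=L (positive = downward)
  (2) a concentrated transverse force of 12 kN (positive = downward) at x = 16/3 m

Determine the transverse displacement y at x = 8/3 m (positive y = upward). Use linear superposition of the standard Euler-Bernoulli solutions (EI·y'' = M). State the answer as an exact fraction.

Load 1 — triangular load w₀=7 kN/m (0→w₀ over full span):
  y_1 = -w₀x(7L⁴-10L²x²+3x⁴)/(360LEI) = -7·(8/3)·(7·8⁴-10·8²·(8/3)²+3·(8/3)⁴)/(360·8·5000) = -14336/455625 m
Load 2 — point force P=12 kN at a=16/3 m (b=L-a=8/3):
  y_2 = -Pbx(L²-b²-x²)/(6LEI)  [x≤a] = -12·(8/3)·(8/3)·(8²-(8/3)²-(8/3)²)/(6·8·5000) = -896/50625 m
Superposition: y = Σ y_i = -896/18225 m ≈ -0.049163 m

y(8/3) = -896/18225 m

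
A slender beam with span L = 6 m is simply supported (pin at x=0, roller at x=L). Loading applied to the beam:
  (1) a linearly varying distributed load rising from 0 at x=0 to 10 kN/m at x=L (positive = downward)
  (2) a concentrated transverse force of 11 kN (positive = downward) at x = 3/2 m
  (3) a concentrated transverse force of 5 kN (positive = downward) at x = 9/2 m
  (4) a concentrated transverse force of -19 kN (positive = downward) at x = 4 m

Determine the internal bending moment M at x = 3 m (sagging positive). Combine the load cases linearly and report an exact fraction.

Load 1 — triangular load w₀=10 kN/m (0→w₀ over full span):
  M_1 = w₀Lx/6 - w₀x³/(6L) = 10·6·3/6 - 10·3³/(6·6) = 45/2 kN·m
Load 2 — point force P=11 kN at a=3/2 m (b=L-a=9/2):
  M_2 = Pa(L-x)/L  [x>a] = 11·(3/2)·(6-3)/6 = 33/4 kN·m
Load 3 — point force P=5 kN at a=9/2 m (b=L-a=3/2):
  M_3 = Pbx/L  [x≤a] = 5·(3/2)·3/6 = 15/4 kN·m
Load 4 — point force P=-19 kN at a=4 m (b=L-a=2):
  M_4 = Pbx/L  [x≤a] = (-19)·2·3/6 = -19 kN·m
Superposition: M = Σ M_i = 31/2 kN·m ≈ 15.500000 kN·m

M(3) = 31/2 kN·m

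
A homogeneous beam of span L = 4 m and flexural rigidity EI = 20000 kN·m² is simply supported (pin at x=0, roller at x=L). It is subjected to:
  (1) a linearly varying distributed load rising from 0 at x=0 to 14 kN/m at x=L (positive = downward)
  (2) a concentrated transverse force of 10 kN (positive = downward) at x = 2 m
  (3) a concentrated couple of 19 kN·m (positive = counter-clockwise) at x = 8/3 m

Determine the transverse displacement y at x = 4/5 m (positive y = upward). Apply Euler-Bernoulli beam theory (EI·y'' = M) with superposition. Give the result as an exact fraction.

y(4/5) = -237959/175781250 m

Load 1 — triangular load w₀=14 kN/m (0→w₀ over full span):
  y_1 = -w₀x(7L⁴-10L²x²+3x⁴)/(360LEI) = -14·(4/5)·(7·4⁴-10·4²·(4/5)²+3·(4/5)⁴)/(360·4·20000) = -19264/29296875 m
Load 2 — point force P=10 kN at a=2 m (b=L-a=2):
  y_2 = -Pbx(L²-b²-x²)/(6LEI)  [x≤a] = -10·2·(4/5)·(4²-2²-(4/5)²)/(6·4·20000) = -71/187500 m
Load 3 — applied couple M₀=19 kN·m at a=8/3 m (b=L-a=4/3):
  y_3 = (M₀x³/(6L)+C₁x)/EI  [x≤a] with C₁=M₀(3b²-L²)/(6L)=-76/9 = (19·(4/5)³/(6·4)+(-76/9)·(4/5))/20000 = -893/2812500 m
Superposition: y = Σ y_i = -237959/175781250 m ≈ -0.001354 m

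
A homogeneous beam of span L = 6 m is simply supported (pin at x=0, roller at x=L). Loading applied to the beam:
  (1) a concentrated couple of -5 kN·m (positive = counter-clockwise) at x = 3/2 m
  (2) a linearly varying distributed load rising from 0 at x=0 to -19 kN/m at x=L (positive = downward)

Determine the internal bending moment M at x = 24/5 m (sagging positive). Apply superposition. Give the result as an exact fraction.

Load 1 — applied couple M₀=-5 kN·m at a=3/2 m (b=L-a=9/2):
  M_1 = M₀x/L - M₀  [x>a] = (-5)·(24/5)/6 - (-5) = 1 kN·m
Load 2 — triangular load w₀=-19 kN/m (0→w₀ over full span):
  M_2 = w₀Lx/6 - w₀x³/(6L) = (-19)·6·(24/5)/6 - (-19)·(24/5)³/(6·6) = -4104/125 kN·m
Superposition: M = Σ M_i = -3979/125 kN·m ≈ -31.832000 kN·m

M(24/5) = -3979/125 kN·m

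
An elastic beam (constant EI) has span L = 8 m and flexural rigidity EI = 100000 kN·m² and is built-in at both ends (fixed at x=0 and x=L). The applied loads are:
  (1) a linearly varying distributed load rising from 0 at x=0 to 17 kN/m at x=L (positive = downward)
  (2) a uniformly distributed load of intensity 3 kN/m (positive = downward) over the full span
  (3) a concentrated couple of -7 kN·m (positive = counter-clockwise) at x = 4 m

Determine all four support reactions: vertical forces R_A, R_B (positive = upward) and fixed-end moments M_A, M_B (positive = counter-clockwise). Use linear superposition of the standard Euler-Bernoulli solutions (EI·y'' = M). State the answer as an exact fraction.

R_A = 2487/80 kN, M_A = 3031/60 kN·m, R_B = 4873/80 kN, M_B = -1443/20 kN·m

Load 1 — triangular load w₀=17 kN/m (0→w₀ over full span):
  R_A = 3w₀L/20 = 3·17·8/20 = 102/5 kN
  M_A = w₀L²/30 = 17·8²/30 = 544/15 kN·m
  R_B = 7w₀L/20 = 7·17·8/20 = 238/5 kN
  M_B = -w₀L²/20 = -17·8²/20 = -272/5 kN·m
Load 2 — uniform load w=3 kN/m over full span:
  R_A = wL/2 = 3·8/2 = 12 kN
  M_A = wL²/12 = 3·8²/12 = 16 kN·m
  R_B = wL/2 = 3·8/2 = 12 kN
  M_B = -wL²/12 = -3·8²/12 = -16 kN·m
Load 3 — applied couple M₀=-7 kN·m at a=4 m (b=L-a=4):
  R_A = 6M₀ab/L³ = 6·(-7)·4·4/8³ = -21/16 kN
  M_A = M₀b(2a-b)/L² = (-7)·4·(2·4-4)/8² = -7/4 kN·m
  R_B = -6M₀ab/L³ = -6·(-7)·4·4/8³ = 21/16 kN
  M_B = M₀a(2b-a)/L² = (-7)·4·(2·4-4)/8² = -7/4 kN·m
Superposition: R_A = 2487/80 kN, M_A = 3031/60 kN·m, R_B = 4873/80 kN, M_B = -1443/20 kN·m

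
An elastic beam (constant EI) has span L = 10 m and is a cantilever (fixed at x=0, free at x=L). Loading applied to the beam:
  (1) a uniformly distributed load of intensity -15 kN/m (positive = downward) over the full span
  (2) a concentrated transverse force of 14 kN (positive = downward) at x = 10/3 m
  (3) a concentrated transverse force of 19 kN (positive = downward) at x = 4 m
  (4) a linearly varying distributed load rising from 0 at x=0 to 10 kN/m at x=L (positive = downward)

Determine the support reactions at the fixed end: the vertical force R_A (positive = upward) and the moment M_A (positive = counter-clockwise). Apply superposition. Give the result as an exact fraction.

Load 1 — uniform load w=-15 kN/m over full span:
  R_A = wL = (-15)·10 = -150 kN
  M_A = wL²/2 = (-15)·10²/2 = -750 kN·m
Load 2 — point force P=14 kN at a=10/3 m (b=L-a=20/3):
  R_A = P = 14 kN
  M_A = Pa = 14·(10/3) = 140/3 kN·m
Load 3 — point force P=19 kN at a=4 m (b=L-a=6):
  R_A = P = 19 kN
  M_A = Pa = 19·4 = 76 kN·m
Load 4 — triangular load w₀=10 kN/m (0→w₀ over full span):
  R_A = w₀L/2 = 10·10/2 = 50 kN
  M_A = w₀L²/3 = 10·10²/3 = 1000/3 kN·m
Superposition: R_A = -67 kN, M_A = -294 kN·m

R_A = -67 kN, M_A = -294 kN·m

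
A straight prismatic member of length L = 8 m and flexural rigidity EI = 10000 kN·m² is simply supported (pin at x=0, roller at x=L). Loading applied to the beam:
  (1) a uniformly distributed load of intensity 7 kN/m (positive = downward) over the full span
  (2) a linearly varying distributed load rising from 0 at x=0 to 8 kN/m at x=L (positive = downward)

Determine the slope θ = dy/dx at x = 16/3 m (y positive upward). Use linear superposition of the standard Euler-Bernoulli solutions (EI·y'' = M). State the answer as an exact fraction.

Load 1 — uniform load w=7 kN/m over full span:
  θ_1 = -w(L³-6Lx²+4x³)/(24EI) = -7·(8³-6·8·(16/3)²+4·(16/3)³)/(24·10000) = 364/50625 rad
Load 2 — triangular load w₀=8 kN/m (0→w₀ over full span):
  θ_2 = -w₀(7L⁴-30L²x²+15x⁴)/(360LEI) = -8·(7·8⁴-30·8²·(16/3)²+15·(16/3)⁴)/(360·8·10000) = 2912/759375 rad
Superposition: θ = Σ θ_i = 8372/759375 rad ≈ 0.011025 rad

θ(16/3) = 8372/759375 rad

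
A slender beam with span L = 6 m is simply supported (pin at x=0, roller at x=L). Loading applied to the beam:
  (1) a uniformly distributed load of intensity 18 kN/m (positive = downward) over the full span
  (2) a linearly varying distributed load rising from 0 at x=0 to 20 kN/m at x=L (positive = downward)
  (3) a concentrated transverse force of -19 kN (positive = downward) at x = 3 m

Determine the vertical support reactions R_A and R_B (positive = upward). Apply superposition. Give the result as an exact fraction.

R_A = 129/2 kN, R_B = 169/2 kN

Load 1 — uniform load w=18 kN/m over full span:
  R_A = wL/2 = 18·6/2 = 54 kN
  R_B = wL/2 = 18·6/2 = 54 kN
Load 2 — triangular load w₀=20 kN/m (0→w₀ over full span):
  R_A = w₀L/6 = 20·6/6 = 20 kN
  R_B = w₀L/3 = 20·6/3 = 40 kN
Load 3 — point force P=-19 kN at a=3 m (b=L-a=3):
  R_A = Pb/L = (-19)·3/6 = -19/2 kN
  R_B = Pa/L = (-19)·3/6 = -19/2 kN
Superposition: R_A = 129/2 kN, R_B = 169/2 kN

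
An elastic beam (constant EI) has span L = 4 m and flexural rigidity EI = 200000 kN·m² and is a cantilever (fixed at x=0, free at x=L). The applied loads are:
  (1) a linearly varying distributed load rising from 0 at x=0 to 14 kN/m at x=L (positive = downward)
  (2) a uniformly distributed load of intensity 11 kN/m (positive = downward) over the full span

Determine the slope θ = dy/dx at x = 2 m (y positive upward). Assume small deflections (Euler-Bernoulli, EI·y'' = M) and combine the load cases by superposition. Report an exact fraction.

θ(2) = -119/120000 rad

Load 1 — triangular load w₀=14 kN/m (0→w₀ over full span):
  θ_1 = (w₀Lx²/4-w₀L²x/3-w₀x⁴/(24L))/EI = (14·4·2²/4-14·4²·2/3-14·2⁴/(24·4))/200000 = -287/600000 rad
Load 2 — uniform load w=11 kN/m over full span:
  θ_2 = -wx(x²-3Lx+3L²)/(6EI) = -11·2·(2²-3·4·2+3·4²)/(6·200000) = -77/150000 rad
Superposition: θ = Σ θ_i = -119/120000 rad ≈ -0.000992 rad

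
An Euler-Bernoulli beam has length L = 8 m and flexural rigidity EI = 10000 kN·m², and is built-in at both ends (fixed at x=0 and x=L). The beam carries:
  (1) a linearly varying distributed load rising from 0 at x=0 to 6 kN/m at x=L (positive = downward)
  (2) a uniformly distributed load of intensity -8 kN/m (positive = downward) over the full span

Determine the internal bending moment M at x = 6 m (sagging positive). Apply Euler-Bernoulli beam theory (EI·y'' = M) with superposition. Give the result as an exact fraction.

M(6) = -29/15 kN·m

Load 1 — triangular load w₀=6 kN/m (0→w₀ over full span):
  M_1 = 3w₀Lx/20 - w₀L²/30 - w₀x³/(6L) = 3·6·8·6/20 - 6·8²/30 - 6·6³/(6·8) = 17/5 kN·m
Load 2 — uniform load w=-8 kN/m over full span:
  M_2 = wLx/2 - wL²/12 - wx²/2 = (-8)·8·6/2 - (-8)·8²/12 - (-8)·6²/2 = -16/3 kN·m
Superposition: M = Σ M_i = -29/15 kN·m ≈ -1.933333 kN·m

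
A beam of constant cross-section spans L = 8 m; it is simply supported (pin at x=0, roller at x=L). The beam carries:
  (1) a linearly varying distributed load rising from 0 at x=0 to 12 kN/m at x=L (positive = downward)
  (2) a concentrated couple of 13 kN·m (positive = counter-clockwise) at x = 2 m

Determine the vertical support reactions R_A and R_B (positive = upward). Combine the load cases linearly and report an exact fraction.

R_A = 141/8 kN, R_B = 243/8 kN

Load 1 — triangular load w₀=12 kN/m (0→w₀ over full span):
  R_A = w₀L/6 = 12·8/6 = 16 kN
  R_B = w₀L/3 = 12·8/3 = 32 kN
Load 2 — applied couple M₀=13 kN·m at a=2 m (b=L-a=6):
  R_A = M₀/L = 13/8 kN
  R_B = -M₀/L = -13/8 kN
Superposition: R_A = 141/8 kN, R_B = 243/8 kN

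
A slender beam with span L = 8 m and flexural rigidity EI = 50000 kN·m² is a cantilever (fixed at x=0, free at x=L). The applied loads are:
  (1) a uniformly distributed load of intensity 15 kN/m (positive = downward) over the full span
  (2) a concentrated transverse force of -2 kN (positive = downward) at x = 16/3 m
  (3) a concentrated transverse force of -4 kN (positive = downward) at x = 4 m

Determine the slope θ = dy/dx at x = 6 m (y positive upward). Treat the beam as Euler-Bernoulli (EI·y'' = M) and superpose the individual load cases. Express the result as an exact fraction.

θ(6) = -2699/112500 rad

Load 1 — uniform load w=15 kN/m over full span:
  θ_1 = -wx(x²-3Lx+3L²)/(6EI) = -15·6·(6²-3·8·6+3·8²)/(6·50000) = -63/2500 rad
Load 2 — point force P=-2 kN at a=16/3 m (b=L-a=8/3):
  θ_2 = -Pa²/(2EI)  [x>a] = -(-2)·(16/3)²/(2·50000) = 16/28125 rad
Load 3 — point force P=-4 kN at a=4 m (b=L-a=4):
  θ_3 = -Pa²/(2EI)  [x>a] = -(-4)·4²/(2·50000) = 2/3125 rad
Superposition: θ = Σ θ_i = -2699/112500 rad ≈ -0.023991 rad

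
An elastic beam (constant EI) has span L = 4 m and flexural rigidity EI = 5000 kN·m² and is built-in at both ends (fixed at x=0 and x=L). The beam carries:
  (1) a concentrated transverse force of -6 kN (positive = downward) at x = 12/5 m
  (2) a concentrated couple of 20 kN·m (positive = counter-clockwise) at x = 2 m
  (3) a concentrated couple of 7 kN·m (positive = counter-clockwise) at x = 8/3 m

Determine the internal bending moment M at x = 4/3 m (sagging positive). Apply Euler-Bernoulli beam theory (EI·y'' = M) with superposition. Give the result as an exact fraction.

Load 1 — point force P=-6 kN at a=12/5 m (b=L-a=8/5):
  M_1 = Pb²(3a+b)x/L³ - Pab²/L²  [x≤a] = (-6)·(8/5)²·(3·(12/5)+(8/5))·(4/3)/4³ - (-6)·(12/5)·(8/5)²/4² = -64/125 kN·m
Load 2 — applied couple M₀=20 kN·m at a=2 m (b=L-a=2):
  M_2 = R_Ax - M_A  [x≤a] with R_A=15/2, M_A=5 = (15/2)·(4/3) - 5 = 5 kN·m
Load 3 — applied couple M₀=7 kN·m at a=8/3 m (b=L-a=4/3):
  M_3 = R_Ax - M_A  [x≤a] with R_A=7/3, M_A=7/3 = (7/3)·(4/3) - (7/3) = 7/9 kN·m
Superposition: M = Σ M_i = 5924/1125 kN·m ≈ 5.265778 kN·m

M(4/3) = 5924/1125 kN·m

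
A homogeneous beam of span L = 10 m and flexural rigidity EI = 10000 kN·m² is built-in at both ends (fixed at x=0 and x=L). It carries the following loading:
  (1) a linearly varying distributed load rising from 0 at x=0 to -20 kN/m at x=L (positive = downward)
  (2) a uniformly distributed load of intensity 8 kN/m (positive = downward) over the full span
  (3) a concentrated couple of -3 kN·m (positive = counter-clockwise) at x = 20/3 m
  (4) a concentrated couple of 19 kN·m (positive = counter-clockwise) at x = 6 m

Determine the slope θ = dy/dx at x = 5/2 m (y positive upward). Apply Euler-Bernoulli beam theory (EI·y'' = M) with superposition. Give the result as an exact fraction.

Load 1 — triangular load w₀=-20 kN/m (0→w₀ over full span):
  θ_1 = -w₀(2x(L-x)(L-2x)(x+2L)+x²(L-x)²)/(120LEI) = -(-20)·(2·(5/2)·(10-(5/2))·(10-2·(5/2))·((5/2)+2·10)+(5/2)²·(10-(5/2))²)/(120·10·10000) = 39/5120 rad
Load 2 — uniform load w=8 kN/m over full span:
  θ_2 = -wx(L-x)(L-2x)/(12EI) = -8·(5/2)·(10-(5/2))·(10-2·(5/2))/(12·10000) = -1/160 rad
Load 3 — applied couple M₀=-3 kN·m at a=20/3 m (b=L-a=10/3):
  θ_3 = (R_Ax²/2 - M_Ax)/EI  [x≤a] with R_A=-2/5, M_A=-1 = ((-2/5)·(5/2)²/2 - (-1)·(5/2))/10000 = 1/8000 rad
Load 4 — applied couple M₀=19 kN·m at a=6 m (b=L-a=4):
  θ_4 = (R_Ax²/2 - M_Ax)/EI  [x≤a] with R_A=342/125, M_A=152/25 = ((342/125)·(5/2)²/2 - (152/25)·(5/2))/10000 = -133/200000 rad
Superposition: θ = Σ θ_i = 2647/3200000 rad ≈ 0.000827 rad

θ(5/2) = 2647/3200000 rad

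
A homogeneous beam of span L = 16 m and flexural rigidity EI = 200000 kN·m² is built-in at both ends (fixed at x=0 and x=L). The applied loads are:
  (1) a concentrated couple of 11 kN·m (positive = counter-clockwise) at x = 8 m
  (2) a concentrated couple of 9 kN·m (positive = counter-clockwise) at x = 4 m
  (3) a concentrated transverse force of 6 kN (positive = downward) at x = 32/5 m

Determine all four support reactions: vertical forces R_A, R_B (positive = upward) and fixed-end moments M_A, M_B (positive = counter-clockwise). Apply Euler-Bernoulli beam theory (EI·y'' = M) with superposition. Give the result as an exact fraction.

Load 1 — applied couple M₀=11 kN·m at a=8 m (b=L-a=8):
  R_A = 6M₀ab/L³ = 6·11·8·8/16³ = 33/32 kN
  M_A = M₀b(2a-b)/L² = 11·8·(2·8-8)/16² = 11/4 kN·m
  R_B = -6M₀ab/L³ = -6·11·8·8/16³ = -33/32 kN
  M_B = M₀a(2b-a)/L² = 11·8·(2·8-8)/16² = 11/4 kN·m
Load 2 — applied couple M₀=9 kN·m at a=4 m (b=L-a=12):
  R_A = 6M₀ab/L³ = 6·9·4·12/16³ = 81/128 kN
  M_A = M₀b(2a-b)/L² = 9·12·(2·4-12)/16² = -27/16 kN·m
  R_B = -6M₀ab/L³ = -6·9·4·12/16³ = -81/128 kN
  M_B = M₀a(2b-a)/L² = 9·4·(2·12-4)/16² = 45/16 kN·m
Load 3 — point force P=6 kN at a=32/5 m (b=L-a=48/5):
  R_A = Pb²(3a+b)/L³ = 6·(48/5)²·(3·(32/5)+(48/5))/16³ = 486/125 kN
  M_A = Pab²/L² = 6·(32/5)·(48/5)²/16² = 1728/125 kN·m
  R_B = Pa²(a+3b)/L³ = 6·(32/5)²·((32/5)+3·(48/5))/16³ = 264/125 kN
  M_B = -Pa²b/L² = -6·(32/5)²·(48/5)/16² = -1152/125 kN·m
Superposition: R_A = 88833/16000 kN, M_A = 29773/2000 kN·m, R_B = 7167/16000 kN, M_B = -7307/2000 kN·m

R_A = 88833/16000 kN, M_A = 29773/2000 kN·m, R_B = 7167/16000 kN, M_B = -7307/2000 kN·m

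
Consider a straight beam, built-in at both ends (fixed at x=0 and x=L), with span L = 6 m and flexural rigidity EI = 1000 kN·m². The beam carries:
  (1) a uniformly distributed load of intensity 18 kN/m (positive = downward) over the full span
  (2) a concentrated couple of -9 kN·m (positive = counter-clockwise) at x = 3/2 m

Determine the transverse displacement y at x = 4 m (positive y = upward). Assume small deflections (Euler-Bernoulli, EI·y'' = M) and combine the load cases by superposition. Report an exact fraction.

y(4) = -411/8000 m

Load 1 — uniform load w=18 kN/m over full span:
  y_1 = -wx²(L-x)²/(24EI) = -18·4²·(6-4)²/(24·1000) = -6/125 m
Load 2 — applied couple M₀=-9 kN·m at a=3/2 m (b=L-a=9/2):
  y_2 = (R_Ax³/6 - M_Ax²/2 - M₀(x-a)²/2)/EI  [x>a] with R_A=-27/16, M_A=27/16 = ((-27/16)·4³/6 - (27/16)·4²/2 - (-9)·(4-(3/2))²/2)/1000 = -27/8000 m
Superposition: y = Σ y_i = -411/8000 m ≈ -0.051375 m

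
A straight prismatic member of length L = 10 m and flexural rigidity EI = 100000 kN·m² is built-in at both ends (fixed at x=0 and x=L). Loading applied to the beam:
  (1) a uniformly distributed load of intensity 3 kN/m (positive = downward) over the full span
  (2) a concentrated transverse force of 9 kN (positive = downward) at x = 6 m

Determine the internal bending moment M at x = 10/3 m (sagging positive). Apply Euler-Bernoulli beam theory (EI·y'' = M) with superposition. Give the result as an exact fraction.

Load 1 — uniform load w=3 kN/m over full span:
  M_1 = wLx/2 - wL²/12 - wx²/2 = 3·10·(10/3)/2 - 3·10²/12 - 3·(10/3)²/2 = 25/3 kN·m
Load 2 — point force P=9 kN at a=6 m (b=L-a=4):
  M_2 = Pb²(3a+b)x/L³ - Pab²/L²  [x≤a] = 9·4²·(3·6+4)·(10/3)/10³ - 9·6·4²/10² = 48/25 kN·m
Superposition: M = Σ M_i = 769/75 kN·m ≈ 10.253333 kN·m

M(10/3) = 769/75 kN·m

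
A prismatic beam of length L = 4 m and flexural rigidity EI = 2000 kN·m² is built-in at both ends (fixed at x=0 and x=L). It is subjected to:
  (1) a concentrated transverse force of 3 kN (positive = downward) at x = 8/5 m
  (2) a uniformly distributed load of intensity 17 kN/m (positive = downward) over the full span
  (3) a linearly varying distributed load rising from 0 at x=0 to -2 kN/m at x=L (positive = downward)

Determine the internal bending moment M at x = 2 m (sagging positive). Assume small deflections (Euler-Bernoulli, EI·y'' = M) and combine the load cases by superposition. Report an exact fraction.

M(2) = 872/75 kN·m

Load 1 — point force P=3 kN at a=8/5 m (b=L-a=12/5):
  M_1 = Pa²(a+3b)(L-x)/L³ - Pa²b/L²  [x>a] = 3·(8/5)²·((8/5)+3·(12/5))·(4-2)/4³ - 3·(8/5)²·(12/5)/4² = 24/25 kN·m
Load 2 — uniform load w=17 kN/m over full span:
  M_2 = wLx/2 - wL²/12 - wx²/2 = 17·4·2/2 - 17·4²/12 - 17·2²/2 = 34/3 kN·m
Load 3 — triangular load w₀=-2 kN/m (0→w₀ over full span):
  M_3 = 3w₀Lx/20 - w₀L²/30 - w₀x³/(6L) = 3·(-2)·4·2/20 - (-2)·4²/30 - (-2)·2³/(6·4) = -2/3 kN·m
Superposition: M = Σ M_i = 872/75 kN·m ≈ 11.626667 kN·m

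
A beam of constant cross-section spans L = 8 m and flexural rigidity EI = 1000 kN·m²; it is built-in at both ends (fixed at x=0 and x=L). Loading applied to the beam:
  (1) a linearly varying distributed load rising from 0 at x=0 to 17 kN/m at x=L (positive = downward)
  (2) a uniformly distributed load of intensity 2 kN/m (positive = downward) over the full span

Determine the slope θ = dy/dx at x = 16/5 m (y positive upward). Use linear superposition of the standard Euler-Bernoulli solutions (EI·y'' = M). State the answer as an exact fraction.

Load 1 — triangular load w₀=17 kN/m (0→w₀ over full span):
  θ_1 = -w₀(2x(L-x)(L-2x)(x+2L)+x²(L-x)²)/(120LEI) = -17·(2·(16/5)·(8-(16/5))·(8-2·(16/5))·((16/5)+2·8)+(16/5)²·(8-(16/5))²)/(120·8·1000) = -1632/78125 rad
Load 2 — uniform load w=2 kN/m over full span:
  θ_2 = -wx(L-x)(L-2x)/(12EI) = -2·(16/5)·(8-(16/5))·(8-2·(16/5))/(12·1000) = -64/15625 rad
Superposition: θ = Σ θ_i = -1952/78125 rad ≈ -0.024986 rad

θ(16/5) = -1952/78125 rad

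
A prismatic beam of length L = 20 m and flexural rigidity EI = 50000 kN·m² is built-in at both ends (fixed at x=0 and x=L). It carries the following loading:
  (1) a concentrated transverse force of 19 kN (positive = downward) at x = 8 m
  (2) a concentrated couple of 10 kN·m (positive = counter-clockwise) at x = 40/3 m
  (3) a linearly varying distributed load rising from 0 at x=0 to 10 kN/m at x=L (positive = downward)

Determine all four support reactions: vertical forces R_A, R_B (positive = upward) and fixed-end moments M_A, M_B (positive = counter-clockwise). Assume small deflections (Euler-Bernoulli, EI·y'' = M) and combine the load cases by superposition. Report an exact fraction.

Load 1 — point force P=19 kN at a=8 m (b=L-a=12):
  R_A = Pb²(3a+b)/L³ = 19·12²·(3·8+12)/20³ = 1539/125 kN
  M_A = Pab²/L² = 19·8·12²/20² = 1368/25 kN·m
  R_B = Pa²(a+3b)/L³ = 19·8²·(8+3·12)/20³ = 836/125 kN
  M_B = -Pa²b/L² = -19·8²·12/20² = -912/25 kN·m
Load 2 — applied couple M₀=10 kN·m at a=40/3 m (b=L-a=20/3):
  R_A = 6M₀ab/L³ = 6·10·(40/3)·(20/3)/20³ = 2/3 kN
  M_A = M₀b(2a-b)/L² = 10·(20/3)·(2·(40/3)-(20/3))/20² = 10/3 kN·m
  R_B = -6M₀ab/L³ = -6·10·(40/3)·(20/3)/20³ = -2/3 kN
  M_B = M₀a(2b-a)/L² = 10·(40/3)·(2·(20/3)-(40/3))/20² = 0 kN·m
Load 3 — triangular load w₀=10 kN/m (0→w₀ over full span):
  R_A = 3w₀L/20 = 3·10·20/20 = 30 kN
  M_A = w₀L²/30 = 10·20²/30 = 400/3 kN·m
  R_B = 7w₀L/20 = 7·10·20/20 = 70 kN
  M_B = -w₀L²/20 = -10·20²/20 = -200 kN·m
Superposition: R_A = 16117/375 kN, M_A = 14354/75 kN·m, R_B = 28508/375 kN, M_B = -5912/25 kN·m

R_A = 16117/375 kN, M_A = 14354/75 kN·m, R_B = 28508/375 kN, M_B = -5912/25 kN·m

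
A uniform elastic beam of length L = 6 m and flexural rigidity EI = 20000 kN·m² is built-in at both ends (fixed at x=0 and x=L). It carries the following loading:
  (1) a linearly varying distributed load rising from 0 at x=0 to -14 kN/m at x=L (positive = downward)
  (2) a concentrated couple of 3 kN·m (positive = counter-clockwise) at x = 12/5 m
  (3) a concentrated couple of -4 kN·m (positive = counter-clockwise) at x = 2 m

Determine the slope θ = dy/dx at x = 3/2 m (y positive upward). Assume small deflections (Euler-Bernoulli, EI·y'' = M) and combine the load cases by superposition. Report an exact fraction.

θ(3/2) = 34519/64000000 rad

Load 1 — triangular load w₀=-14 kN/m (0→w₀ over full span):
  θ_1 = -w₀(2x(L-x)(L-2x)(x+2L)+x²(L-x)²)/(120LEI) = -(-14)·(2·(3/2)·(6-(3/2))·(6-2·(3/2))·((3/2)+2·6)+(3/2)²·(6-(3/2))²)/(120·6·20000) = 7371/12800000 rad
Load 2 — applied couple M₀=3 kN·m at a=12/5 m (b=L-a=18/5):
  θ_2 = (R_Ax²/2 - M_Ax)/EI  [x≤a] with R_A=18/25, M_A=9/25 = ((18/25)·(3/2)²/2 - (9/25)·(3/2))/20000 = 27/2000000 rad
Load 3 — applied couple M₀=-4 kN·m at a=2 m (b=L-a=4):
  θ_3 = (R_Ax²/2 - M_Ax)/EI  [x≤a] with R_A=-8/9, M_A=0 = ((-8/9)·(3/2)²/2 - 0·(3/2))/20000 = -1/20000 rad
Superposition: θ = Σ θ_i = 34519/64000000 rad ≈ 0.000539 rad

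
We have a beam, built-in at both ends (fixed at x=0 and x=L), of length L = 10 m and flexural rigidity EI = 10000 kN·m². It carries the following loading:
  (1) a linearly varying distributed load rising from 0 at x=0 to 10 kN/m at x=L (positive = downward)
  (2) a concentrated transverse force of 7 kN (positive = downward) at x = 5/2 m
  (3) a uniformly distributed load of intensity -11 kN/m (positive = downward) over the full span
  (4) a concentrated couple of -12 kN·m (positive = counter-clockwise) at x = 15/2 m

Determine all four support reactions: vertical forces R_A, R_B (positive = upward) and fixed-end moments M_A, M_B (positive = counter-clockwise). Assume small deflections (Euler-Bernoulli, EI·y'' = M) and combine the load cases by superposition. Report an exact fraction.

Load 1 — triangular load w₀=10 kN/m (0→w₀ over full span):
  R_A = 3w₀L/20 = 3·10·10/20 = 15 kN
  M_A = w₀L²/30 = 10·10²/30 = 100/3 kN·m
  R_B = 7w₀L/20 = 7·10·10/20 = 35 kN
  M_B = -w₀L²/20 = -10·10²/20 = -50 kN·m
Load 2 — point force P=7 kN at a=5/2 m (b=L-a=15/2):
  R_A = Pb²(3a+b)/L³ = 7·(15/2)²·(3·(5/2)+(15/2))/10³ = 189/32 kN
  M_A = Pab²/L² = 7·(5/2)·(15/2)²/10² = 315/32 kN·m
  R_B = Pa²(a+3b)/L³ = 7·(5/2)²·((5/2)+3·(15/2))/10³ = 35/32 kN
  M_B = -Pa²b/L² = -7·(5/2)²·(15/2)/10² = -105/32 kN·m
Load 3 — uniform load w=-11 kN/m over full span:
  R_A = wL/2 = (-11)·10/2 = -55 kN
  M_A = wL²/12 = (-11)·10²/12 = -275/3 kN·m
  R_B = wL/2 = (-11)·10/2 = -55 kN
  M_B = -wL²/12 = -(-11)·10²/12 = 275/3 kN·m
Load 4 — applied couple M₀=-12 kN·m at a=15/2 m (b=L-a=5/2):
  R_A = 6M₀ab/L³ = 6·(-12)·(15/2)·(5/2)/10³ = -27/20 kN
  M_A = M₀b(2a-b)/L² = (-12)·(5/2)·(2·(15/2)-(5/2))/10² = -15/4 kN·m
  R_B = -6M₀ab/L³ = -6·(-12)·(15/2)·(5/2)/10³ = 27/20 kN
  M_B = M₀a(2b-a)/L² = (-12)·(15/2)·(2·(5/2)-(15/2))/10² = 9/4 kN·m
Superposition: R_A = -5671/160 kN, M_A = -5015/96 kN·m, R_B = -2809/160 kN, M_B = 3901/96 kN·m

R_A = -5671/160 kN, M_A = -5015/96 kN·m, R_B = -2809/160 kN, M_B = 3901/96 kN·m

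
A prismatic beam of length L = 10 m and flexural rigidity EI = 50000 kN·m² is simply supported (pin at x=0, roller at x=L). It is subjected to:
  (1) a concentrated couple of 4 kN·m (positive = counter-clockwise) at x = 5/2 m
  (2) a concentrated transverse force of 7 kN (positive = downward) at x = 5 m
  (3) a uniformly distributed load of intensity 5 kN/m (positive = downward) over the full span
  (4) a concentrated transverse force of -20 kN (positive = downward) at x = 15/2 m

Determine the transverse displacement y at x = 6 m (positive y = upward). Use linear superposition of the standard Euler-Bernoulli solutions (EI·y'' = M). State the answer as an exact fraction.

y(6) = -27091/3000000 m

Load 1 — applied couple M₀=4 kN·m at a=5/2 m (b=L-a=15/2):
  y_1 = (M₀x³/(6L)-M₀(x-a)²/2+C₁x)/EI  [x>a] with C₁=M₀(3b²-L²)/(6L)=55/12 = (4·6³/(6·10)-4·(6-(5/2))²/2+(55/12)·6)/50000 = 87/250000 m
Load 2 — point force P=7 kN at a=5 m (b=L-a=5):
  y_2 = -Pa(L-x)(2Lx-a²-x²)/(6LEI)  [x>a] = -7·5·(10-6)·(2·10·6-5²-6²)/(6·10·50000) = -413/150000 m
Load 3 — uniform load w=5 kN/m over full span:
  y_3 = -wx(L³-2Lx²+x³)/(24EI) = -5·6·(10³-2·10·6²+6³)/(24·50000) = -31/2500 m
Load 4 — point force P=-20 kN at a=15/2 m (b=L-a=5/2):
  y_4 = -Pbx(L²-b²-x²)/(6LEI)  [x≤a] = -(-20)·(5/2)·6·(10²-(5/2)²-6²)/(6·10·50000) = 231/40000 m
Superposition: y = Σ y_i = -27091/3000000 m ≈ -0.009030 m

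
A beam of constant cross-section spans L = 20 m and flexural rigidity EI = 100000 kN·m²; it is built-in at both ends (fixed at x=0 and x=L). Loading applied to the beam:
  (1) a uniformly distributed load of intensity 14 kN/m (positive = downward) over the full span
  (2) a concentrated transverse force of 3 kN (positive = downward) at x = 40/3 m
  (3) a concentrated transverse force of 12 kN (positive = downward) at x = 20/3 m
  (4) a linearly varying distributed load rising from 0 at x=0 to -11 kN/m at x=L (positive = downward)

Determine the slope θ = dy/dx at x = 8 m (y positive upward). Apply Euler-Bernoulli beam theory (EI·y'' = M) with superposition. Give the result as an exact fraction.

Load 1 — uniform load w=14 kN/m over full span:
  θ_1 = -wx(L-x)(L-2x)/(12EI) = -14·8·(20-8)·(20-2·8)/(12·100000) = -14/3125 rad
Load 2 — point force P=3 kN at a=40/3 m (b=L-a=20/3):
  θ_2 = -Pb²x(2aL-(3a+b)x)/(2L³EI)  [x≤a] = -3·(20/3)²·8·(2·(40/3)·20-(3·(40/3)+(20/3))·8)/(2·20³·100000) = -1/9375 rad
Load 3 — point force P=12 kN at a=20/3 m (b=L-a=40/3):
  θ_3 = Pa²(L-x)(2bL-(3b+a)(L-x))/(2L³EI)  [x>a] = 12·(20/3)²·(20-8)·(2·(40/3)·20-(3·(40/3)+(20/3))·(20-8))/(2·20³·100000) = -1/9375 rad
Load 4 — triangular load w₀=-11 kN/m (0→w₀ over full span):
  θ_4 = -w₀(2x(L-x)(L-2x)(x+2L)+x²(L-x)²)/(120LEI) = -(-11)·(2·8·(20-8)·(20-2·8)·(8+2·20)+8²·(20-8)²)/(120·20·100000) = 33/15625 rad
Superposition: θ = Σ θ_i = -121/46875 rad ≈ -0.002581 rad

θ(8) = -121/46875 rad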